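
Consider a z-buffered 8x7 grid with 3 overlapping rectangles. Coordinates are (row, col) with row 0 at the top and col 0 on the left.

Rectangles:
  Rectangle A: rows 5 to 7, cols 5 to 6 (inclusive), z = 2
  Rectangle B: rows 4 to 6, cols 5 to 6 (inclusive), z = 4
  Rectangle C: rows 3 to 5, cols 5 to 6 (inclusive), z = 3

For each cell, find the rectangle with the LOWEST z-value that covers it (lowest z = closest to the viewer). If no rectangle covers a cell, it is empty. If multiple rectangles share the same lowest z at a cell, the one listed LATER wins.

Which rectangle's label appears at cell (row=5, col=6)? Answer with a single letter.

Check cell (5,6):
  A: rows 5-7 cols 5-6 z=2 -> covers; best now A (z=2)
  B: rows 4-6 cols 5-6 z=4 -> covers; best now A (z=2)
  C: rows 3-5 cols 5-6 z=3 -> covers; best now A (z=2)
Winner: A at z=2

Answer: A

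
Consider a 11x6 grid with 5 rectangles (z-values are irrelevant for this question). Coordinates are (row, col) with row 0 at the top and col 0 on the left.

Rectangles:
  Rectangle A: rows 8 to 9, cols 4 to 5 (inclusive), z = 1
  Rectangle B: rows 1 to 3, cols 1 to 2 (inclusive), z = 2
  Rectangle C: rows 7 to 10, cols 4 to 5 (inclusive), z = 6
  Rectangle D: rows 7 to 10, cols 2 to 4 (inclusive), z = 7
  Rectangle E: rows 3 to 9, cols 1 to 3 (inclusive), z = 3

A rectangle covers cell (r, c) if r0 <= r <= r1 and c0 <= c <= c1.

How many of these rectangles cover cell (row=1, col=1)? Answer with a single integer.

Check cell (1,1):
  A: rows 8-9 cols 4-5 -> outside (row miss)
  B: rows 1-3 cols 1-2 -> covers
  C: rows 7-10 cols 4-5 -> outside (row miss)
  D: rows 7-10 cols 2-4 -> outside (row miss)
  E: rows 3-9 cols 1-3 -> outside (row miss)
Count covering = 1

Answer: 1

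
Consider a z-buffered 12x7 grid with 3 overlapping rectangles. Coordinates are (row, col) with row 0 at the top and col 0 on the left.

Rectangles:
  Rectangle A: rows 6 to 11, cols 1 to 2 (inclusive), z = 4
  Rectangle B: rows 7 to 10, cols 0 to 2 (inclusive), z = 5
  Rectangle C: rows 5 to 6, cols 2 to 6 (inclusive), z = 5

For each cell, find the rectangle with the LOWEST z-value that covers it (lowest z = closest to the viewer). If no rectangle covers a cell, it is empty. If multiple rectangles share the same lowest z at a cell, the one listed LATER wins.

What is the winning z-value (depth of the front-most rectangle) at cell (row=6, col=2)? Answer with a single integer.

Check cell (6,2):
  A: rows 6-11 cols 1-2 z=4 -> covers; best now A (z=4)
  B: rows 7-10 cols 0-2 -> outside (row miss)
  C: rows 5-6 cols 2-6 z=5 -> covers; best now A (z=4)
Winner: A at z=4

Answer: 4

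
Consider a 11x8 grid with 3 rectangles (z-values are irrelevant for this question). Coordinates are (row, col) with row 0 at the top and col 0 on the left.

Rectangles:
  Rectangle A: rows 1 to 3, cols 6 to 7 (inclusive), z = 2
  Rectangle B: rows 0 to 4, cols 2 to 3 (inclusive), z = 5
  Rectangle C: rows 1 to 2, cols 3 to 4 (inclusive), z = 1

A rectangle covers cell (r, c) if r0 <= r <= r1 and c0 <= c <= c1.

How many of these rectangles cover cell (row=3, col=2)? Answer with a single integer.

Check cell (3,2):
  A: rows 1-3 cols 6-7 -> outside (col miss)
  B: rows 0-4 cols 2-3 -> covers
  C: rows 1-2 cols 3-4 -> outside (row miss)
Count covering = 1

Answer: 1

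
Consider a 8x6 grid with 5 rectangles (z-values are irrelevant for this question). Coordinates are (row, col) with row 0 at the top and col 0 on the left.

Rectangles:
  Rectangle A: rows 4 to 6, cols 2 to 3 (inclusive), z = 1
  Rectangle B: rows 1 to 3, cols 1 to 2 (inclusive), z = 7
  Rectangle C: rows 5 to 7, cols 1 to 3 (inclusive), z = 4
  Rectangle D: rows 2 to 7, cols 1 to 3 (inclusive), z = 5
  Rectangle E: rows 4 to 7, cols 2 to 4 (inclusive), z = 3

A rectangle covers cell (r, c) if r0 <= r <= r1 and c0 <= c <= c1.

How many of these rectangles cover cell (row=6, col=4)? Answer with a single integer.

Check cell (6,4):
  A: rows 4-6 cols 2-3 -> outside (col miss)
  B: rows 1-3 cols 1-2 -> outside (row miss)
  C: rows 5-7 cols 1-3 -> outside (col miss)
  D: rows 2-7 cols 1-3 -> outside (col miss)
  E: rows 4-7 cols 2-4 -> covers
Count covering = 1

Answer: 1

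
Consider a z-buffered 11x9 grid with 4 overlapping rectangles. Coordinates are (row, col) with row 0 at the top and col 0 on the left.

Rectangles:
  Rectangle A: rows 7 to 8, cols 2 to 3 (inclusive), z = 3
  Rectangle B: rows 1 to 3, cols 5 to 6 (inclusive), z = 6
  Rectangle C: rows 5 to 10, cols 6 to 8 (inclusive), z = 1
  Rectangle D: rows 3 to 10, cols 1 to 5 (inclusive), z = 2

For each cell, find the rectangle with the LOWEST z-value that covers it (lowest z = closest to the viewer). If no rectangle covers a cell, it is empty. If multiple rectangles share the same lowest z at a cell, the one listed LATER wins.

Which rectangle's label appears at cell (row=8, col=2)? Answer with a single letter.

Answer: D

Derivation:
Check cell (8,2):
  A: rows 7-8 cols 2-3 z=3 -> covers; best now A (z=3)
  B: rows 1-3 cols 5-6 -> outside (row miss)
  C: rows 5-10 cols 6-8 -> outside (col miss)
  D: rows 3-10 cols 1-5 z=2 -> covers; best now D (z=2)
Winner: D at z=2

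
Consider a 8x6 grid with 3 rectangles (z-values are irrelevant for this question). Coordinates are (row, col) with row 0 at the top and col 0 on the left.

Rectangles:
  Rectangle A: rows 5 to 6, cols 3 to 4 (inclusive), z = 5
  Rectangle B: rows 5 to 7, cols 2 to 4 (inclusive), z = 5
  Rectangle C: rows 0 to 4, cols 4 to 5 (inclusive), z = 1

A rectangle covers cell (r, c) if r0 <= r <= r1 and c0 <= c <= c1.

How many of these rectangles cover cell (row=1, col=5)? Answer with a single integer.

Answer: 1

Derivation:
Check cell (1,5):
  A: rows 5-6 cols 3-4 -> outside (row miss)
  B: rows 5-7 cols 2-4 -> outside (row miss)
  C: rows 0-4 cols 4-5 -> covers
Count covering = 1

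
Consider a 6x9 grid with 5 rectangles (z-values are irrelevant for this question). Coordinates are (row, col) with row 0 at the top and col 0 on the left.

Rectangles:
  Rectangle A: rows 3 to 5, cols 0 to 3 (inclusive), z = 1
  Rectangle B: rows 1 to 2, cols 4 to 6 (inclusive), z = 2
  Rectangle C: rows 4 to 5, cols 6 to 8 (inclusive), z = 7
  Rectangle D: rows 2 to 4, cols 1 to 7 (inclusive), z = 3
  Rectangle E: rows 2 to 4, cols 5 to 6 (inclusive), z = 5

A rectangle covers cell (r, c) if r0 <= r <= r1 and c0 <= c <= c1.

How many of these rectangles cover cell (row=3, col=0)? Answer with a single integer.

Check cell (3,0):
  A: rows 3-5 cols 0-3 -> covers
  B: rows 1-2 cols 4-6 -> outside (row miss)
  C: rows 4-5 cols 6-8 -> outside (row miss)
  D: rows 2-4 cols 1-7 -> outside (col miss)
  E: rows 2-4 cols 5-6 -> outside (col miss)
Count covering = 1

Answer: 1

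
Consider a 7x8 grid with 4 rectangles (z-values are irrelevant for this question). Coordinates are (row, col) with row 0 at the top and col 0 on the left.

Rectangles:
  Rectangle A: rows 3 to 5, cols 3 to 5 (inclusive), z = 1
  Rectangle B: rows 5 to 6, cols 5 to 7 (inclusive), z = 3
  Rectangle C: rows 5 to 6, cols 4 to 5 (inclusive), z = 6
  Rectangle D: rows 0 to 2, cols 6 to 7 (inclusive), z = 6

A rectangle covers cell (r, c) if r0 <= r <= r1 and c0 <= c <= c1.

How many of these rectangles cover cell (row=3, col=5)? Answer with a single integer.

Check cell (3,5):
  A: rows 3-5 cols 3-5 -> covers
  B: rows 5-6 cols 5-7 -> outside (row miss)
  C: rows 5-6 cols 4-5 -> outside (row miss)
  D: rows 0-2 cols 6-7 -> outside (row miss)
Count covering = 1

Answer: 1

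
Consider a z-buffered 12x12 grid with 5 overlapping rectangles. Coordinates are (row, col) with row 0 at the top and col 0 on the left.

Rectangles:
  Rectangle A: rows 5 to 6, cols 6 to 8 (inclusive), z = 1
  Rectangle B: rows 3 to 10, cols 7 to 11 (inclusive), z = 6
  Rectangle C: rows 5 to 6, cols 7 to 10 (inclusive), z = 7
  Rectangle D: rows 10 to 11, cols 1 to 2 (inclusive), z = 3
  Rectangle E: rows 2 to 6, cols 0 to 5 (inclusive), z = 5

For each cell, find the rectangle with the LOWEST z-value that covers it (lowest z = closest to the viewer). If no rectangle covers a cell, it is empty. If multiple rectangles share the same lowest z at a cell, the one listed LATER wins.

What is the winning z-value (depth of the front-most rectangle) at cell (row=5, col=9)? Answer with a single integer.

Check cell (5,9):
  A: rows 5-6 cols 6-8 -> outside (col miss)
  B: rows 3-10 cols 7-11 z=6 -> covers; best now B (z=6)
  C: rows 5-6 cols 7-10 z=7 -> covers; best now B (z=6)
  D: rows 10-11 cols 1-2 -> outside (row miss)
  E: rows 2-6 cols 0-5 -> outside (col miss)
Winner: B at z=6

Answer: 6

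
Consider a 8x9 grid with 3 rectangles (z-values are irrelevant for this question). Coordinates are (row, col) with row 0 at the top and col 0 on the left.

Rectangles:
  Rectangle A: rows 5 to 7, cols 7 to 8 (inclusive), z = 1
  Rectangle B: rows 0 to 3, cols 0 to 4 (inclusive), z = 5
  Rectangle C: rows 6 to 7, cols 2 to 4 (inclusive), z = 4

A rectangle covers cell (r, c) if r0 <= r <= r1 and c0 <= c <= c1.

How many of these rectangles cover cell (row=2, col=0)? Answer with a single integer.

Check cell (2,0):
  A: rows 5-7 cols 7-8 -> outside (row miss)
  B: rows 0-3 cols 0-4 -> covers
  C: rows 6-7 cols 2-4 -> outside (row miss)
Count covering = 1

Answer: 1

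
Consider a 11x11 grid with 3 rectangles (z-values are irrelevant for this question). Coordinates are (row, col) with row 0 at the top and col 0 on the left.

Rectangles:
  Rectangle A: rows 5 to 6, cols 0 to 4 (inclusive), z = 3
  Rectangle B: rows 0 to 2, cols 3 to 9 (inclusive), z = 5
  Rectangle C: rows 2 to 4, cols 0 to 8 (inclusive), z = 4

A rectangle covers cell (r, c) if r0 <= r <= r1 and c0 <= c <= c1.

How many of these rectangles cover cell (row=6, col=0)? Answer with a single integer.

Check cell (6,0):
  A: rows 5-6 cols 0-4 -> covers
  B: rows 0-2 cols 3-9 -> outside (row miss)
  C: rows 2-4 cols 0-8 -> outside (row miss)
Count covering = 1

Answer: 1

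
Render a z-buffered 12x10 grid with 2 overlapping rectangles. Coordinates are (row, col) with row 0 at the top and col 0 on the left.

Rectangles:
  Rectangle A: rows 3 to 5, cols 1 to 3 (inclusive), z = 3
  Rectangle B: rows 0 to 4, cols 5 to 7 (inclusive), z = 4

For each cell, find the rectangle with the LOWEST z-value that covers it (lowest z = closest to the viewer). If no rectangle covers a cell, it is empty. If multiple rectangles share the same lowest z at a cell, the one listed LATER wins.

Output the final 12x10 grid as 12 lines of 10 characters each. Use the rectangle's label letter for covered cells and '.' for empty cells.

.....BBB..
.....BBB..
.....BBB..
.AAA.BBB..
.AAA.BBB..
.AAA......
..........
..........
..........
..........
..........
..........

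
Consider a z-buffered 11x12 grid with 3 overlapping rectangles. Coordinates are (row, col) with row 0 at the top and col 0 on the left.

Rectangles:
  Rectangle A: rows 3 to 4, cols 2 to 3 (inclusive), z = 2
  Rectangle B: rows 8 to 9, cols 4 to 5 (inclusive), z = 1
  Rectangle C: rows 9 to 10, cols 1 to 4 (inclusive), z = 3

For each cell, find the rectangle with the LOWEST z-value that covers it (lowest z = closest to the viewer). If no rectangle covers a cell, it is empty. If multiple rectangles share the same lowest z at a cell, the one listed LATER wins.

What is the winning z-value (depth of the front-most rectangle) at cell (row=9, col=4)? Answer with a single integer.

Answer: 1

Derivation:
Check cell (9,4):
  A: rows 3-4 cols 2-3 -> outside (row miss)
  B: rows 8-9 cols 4-5 z=1 -> covers; best now B (z=1)
  C: rows 9-10 cols 1-4 z=3 -> covers; best now B (z=1)
Winner: B at z=1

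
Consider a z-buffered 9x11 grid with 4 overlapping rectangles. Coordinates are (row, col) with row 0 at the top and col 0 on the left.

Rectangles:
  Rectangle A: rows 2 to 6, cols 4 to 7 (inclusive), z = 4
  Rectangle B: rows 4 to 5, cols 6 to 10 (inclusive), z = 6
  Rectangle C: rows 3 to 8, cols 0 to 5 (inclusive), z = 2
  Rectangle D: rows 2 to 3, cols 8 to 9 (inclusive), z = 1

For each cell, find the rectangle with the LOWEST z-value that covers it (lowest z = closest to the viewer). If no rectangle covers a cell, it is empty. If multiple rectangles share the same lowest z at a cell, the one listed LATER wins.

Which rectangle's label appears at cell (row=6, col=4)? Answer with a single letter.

Check cell (6,4):
  A: rows 2-6 cols 4-7 z=4 -> covers; best now A (z=4)
  B: rows 4-5 cols 6-10 -> outside (row miss)
  C: rows 3-8 cols 0-5 z=2 -> covers; best now C (z=2)
  D: rows 2-3 cols 8-9 -> outside (row miss)
Winner: C at z=2

Answer: C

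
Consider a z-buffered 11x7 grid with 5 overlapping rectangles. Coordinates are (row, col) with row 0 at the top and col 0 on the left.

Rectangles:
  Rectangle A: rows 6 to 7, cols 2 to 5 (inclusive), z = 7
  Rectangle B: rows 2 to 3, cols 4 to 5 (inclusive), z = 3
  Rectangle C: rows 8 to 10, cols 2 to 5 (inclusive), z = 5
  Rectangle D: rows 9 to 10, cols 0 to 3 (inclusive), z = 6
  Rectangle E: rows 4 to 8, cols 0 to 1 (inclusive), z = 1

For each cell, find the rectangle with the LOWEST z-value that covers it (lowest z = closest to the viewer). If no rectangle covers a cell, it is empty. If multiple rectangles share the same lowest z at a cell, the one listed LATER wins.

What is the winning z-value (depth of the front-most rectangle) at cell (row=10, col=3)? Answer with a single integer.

Answer: 5

Derivation:
Check cell (10,3):
  A: rows 6-7 cols 2-5 -> outside (row miss)
  B: rows 2-3 cols 4-5 -> outside (row miss)
  C: rows 8-10 cols 2-5 z=5 -> covers; best now C (z=5)
  D: rows 9-10 cols 0-3 z=6 -> covers; best now C (z=5)
  E: rows 4-8 cols 0-1 -> outside (row miss)
Winner: C at z=5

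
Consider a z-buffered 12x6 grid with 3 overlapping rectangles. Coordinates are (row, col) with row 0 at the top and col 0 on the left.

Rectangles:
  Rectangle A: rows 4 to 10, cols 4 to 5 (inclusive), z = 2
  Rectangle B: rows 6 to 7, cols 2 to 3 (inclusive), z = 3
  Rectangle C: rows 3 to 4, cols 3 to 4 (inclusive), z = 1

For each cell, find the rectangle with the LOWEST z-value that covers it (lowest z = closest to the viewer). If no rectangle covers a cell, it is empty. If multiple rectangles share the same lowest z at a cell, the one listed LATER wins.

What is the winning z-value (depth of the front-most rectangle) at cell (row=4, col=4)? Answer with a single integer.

Answer: 1

Derivation:
Check cell (4,4):
  A: rows 4-10 cols 4-5 z=2 -> covers; best now A (z=2)
  B: rows 6-7 cols 2-3 -> outside (row miss)
  C: rows 3-4 cols 3-4 z=1 -> covers; best now C (z=1)
Winner: C at z=1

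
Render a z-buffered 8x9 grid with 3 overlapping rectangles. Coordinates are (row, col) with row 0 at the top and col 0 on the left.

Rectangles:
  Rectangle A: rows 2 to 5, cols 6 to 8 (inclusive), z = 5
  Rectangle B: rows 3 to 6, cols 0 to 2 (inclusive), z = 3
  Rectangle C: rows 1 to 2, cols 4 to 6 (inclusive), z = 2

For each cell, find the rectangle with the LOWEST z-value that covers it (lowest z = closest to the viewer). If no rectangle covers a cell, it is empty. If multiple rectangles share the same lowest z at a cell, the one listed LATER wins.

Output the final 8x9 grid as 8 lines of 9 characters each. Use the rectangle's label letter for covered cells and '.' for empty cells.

.........
....CCC..
....CCCAA
BBB...AAA
BBB...AAA
BBB...AAA
BBB......
.........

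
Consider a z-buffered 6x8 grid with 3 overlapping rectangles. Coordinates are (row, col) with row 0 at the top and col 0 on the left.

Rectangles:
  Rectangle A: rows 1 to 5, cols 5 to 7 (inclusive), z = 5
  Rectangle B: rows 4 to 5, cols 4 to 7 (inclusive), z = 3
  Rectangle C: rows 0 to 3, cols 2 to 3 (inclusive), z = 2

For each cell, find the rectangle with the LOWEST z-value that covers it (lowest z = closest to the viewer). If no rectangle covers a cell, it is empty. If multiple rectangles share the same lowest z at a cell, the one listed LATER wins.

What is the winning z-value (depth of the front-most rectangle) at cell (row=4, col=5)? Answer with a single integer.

Answer: 3

Derivation:
Check cell (4,5):
  A: rows 1-5 cols 5-7 z=5 -> covers; best now A (z=5)
  B: rows 4-5 cols 4-7 z=3 -> covers; best now B (z=3)
  C: rows 0-3 cols 2-3 -> outside (row miss)
Winner: B at z=3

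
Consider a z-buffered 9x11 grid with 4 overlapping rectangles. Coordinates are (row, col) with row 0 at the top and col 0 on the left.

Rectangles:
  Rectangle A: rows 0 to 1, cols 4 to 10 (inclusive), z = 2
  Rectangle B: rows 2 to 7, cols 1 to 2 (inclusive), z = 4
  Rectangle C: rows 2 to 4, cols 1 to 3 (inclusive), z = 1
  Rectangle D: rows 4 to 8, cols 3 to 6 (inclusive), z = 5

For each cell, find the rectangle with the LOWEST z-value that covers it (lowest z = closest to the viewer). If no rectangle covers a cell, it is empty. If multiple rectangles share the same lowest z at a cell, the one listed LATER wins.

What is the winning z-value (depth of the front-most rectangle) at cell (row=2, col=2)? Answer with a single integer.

Answer: 1

Derivation:
Check cell (2,2):
  A: rows 0-1 cols 4-10 -> outside (row miss)
  B: rows 2-7 cols 1-2 z=4 -> covers; best now B (z=4)
  C: rows 2-4 cols 1-3 z=1 -> covers; best now C (z=1)
  D: rows 4-8 cols 3-6 -> outside (row miss)
Winner: C at z=1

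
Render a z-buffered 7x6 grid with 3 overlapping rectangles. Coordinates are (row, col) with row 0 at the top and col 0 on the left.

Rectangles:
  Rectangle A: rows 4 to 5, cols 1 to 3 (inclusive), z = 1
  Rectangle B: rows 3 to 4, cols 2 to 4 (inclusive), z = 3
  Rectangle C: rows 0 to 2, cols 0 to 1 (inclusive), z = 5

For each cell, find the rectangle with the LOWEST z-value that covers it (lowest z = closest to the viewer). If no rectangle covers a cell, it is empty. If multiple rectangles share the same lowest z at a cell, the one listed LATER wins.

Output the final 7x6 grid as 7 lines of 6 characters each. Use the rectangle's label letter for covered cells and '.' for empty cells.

CC....
CC....
CC....
..BBB.
.AAAB.
.AAA..
......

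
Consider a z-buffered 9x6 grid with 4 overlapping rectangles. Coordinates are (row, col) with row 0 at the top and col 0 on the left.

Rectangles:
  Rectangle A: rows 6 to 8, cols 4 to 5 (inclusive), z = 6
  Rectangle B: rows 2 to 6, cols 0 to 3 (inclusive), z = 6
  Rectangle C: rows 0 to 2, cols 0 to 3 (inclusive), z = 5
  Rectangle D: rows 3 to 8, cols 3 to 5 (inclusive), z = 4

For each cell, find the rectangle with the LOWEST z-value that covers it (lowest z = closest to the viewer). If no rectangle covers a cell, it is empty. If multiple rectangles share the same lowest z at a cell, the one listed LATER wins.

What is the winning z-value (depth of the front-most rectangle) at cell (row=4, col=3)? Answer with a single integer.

Check cell (4,3):
  A: rows 6-8 cols 4-5 -> outside (row miss)
  B: rows 2-6 cols 0-3 z=6 -> covers; best now B (z=6)
  C: rows 0-2 cols 0-3 -> outside (row miss)
  D: rows 3-8 cols 3-5 z=4 -> covers; best now D (z=4)
Winner: D at z=4

Answer: 4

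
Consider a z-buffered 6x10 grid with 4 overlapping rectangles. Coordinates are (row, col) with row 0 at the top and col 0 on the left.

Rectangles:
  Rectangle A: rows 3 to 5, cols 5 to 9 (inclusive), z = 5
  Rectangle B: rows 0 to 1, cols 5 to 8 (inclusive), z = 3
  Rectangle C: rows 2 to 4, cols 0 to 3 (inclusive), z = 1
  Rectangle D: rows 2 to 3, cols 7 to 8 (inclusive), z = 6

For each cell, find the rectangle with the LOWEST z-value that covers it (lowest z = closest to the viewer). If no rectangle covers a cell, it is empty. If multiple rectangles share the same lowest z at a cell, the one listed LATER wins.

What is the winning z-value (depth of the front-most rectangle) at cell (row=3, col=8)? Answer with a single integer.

Check cell (3,8):
  A: rows 3-5 cols 5-9 z=5 -> covers; best now A (z=5)
  B: rows 0-1 cols 5-8 -> outside (row miss)
  C: rows 2-4 cols 0-3 -> outside (col miss)
  D: rows 2-3 cols 7-8 z=6 -> covers; best now A (z=5)
Winner: A at z=5

Answer: 5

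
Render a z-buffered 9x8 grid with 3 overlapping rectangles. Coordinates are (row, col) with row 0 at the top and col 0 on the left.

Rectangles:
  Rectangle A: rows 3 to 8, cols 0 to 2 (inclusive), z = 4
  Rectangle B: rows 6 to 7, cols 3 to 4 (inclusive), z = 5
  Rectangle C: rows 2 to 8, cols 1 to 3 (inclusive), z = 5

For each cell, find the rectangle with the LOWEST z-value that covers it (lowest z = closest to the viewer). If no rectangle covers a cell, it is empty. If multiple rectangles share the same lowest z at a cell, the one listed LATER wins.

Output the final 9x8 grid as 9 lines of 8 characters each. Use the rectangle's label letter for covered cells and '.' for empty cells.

........
........
.CCC....
AAAC....
AAAC....
AAAC....
AAACB...
AAACB...
AAAC....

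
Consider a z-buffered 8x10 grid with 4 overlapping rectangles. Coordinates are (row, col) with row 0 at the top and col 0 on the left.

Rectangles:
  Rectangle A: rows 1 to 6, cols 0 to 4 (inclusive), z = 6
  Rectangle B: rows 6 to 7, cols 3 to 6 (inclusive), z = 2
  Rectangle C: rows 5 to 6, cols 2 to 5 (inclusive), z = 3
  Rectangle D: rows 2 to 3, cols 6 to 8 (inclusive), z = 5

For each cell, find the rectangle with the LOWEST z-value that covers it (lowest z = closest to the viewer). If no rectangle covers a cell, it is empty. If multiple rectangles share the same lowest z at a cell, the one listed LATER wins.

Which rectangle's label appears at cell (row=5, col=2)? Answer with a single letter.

Check cell (5,2):
  A: rows 1-6 cols 0-4 z=6 -> covers; best now A (z=6)
  B: rows 6-7 cols 3-6 -> outside (row miss)
  C: rows 5-6 cols 2-5 z=3 -> covers; best now C (z=3)
  D: rows 2-3 cols 6-8 -> outside (row miss)
Winner: C at z=3

Answer: C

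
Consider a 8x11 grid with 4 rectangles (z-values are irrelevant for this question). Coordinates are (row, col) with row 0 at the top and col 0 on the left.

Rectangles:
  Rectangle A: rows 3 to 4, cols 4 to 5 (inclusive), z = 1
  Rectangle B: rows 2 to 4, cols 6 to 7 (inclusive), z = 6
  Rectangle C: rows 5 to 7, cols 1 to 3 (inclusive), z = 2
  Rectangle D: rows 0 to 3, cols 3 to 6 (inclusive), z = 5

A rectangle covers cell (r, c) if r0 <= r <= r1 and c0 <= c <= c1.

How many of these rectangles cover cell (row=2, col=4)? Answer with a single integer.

Check cell (2,4):
  A: rows 3-4 cols 4-5 -> outside (row miss)
  B: rows 2-4 cols 6-7 -> outside (col miss)
  C: rows 5-7 cols 1-3 -> outside (row miss)
  D: rows 0-3 cols 3-6 -> covers
Count covering = 1

Answer: 1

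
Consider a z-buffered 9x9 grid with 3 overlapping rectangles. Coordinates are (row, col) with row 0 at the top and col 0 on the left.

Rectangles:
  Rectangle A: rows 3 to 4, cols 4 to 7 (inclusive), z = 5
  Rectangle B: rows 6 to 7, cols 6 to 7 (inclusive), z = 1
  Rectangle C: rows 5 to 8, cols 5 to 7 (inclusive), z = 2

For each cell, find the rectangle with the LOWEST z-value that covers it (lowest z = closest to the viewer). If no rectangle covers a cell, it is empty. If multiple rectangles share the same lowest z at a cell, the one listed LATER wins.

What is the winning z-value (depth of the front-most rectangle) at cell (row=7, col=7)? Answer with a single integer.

Answer: 1

Derivation:
Check cell (7,7):
  A: rows 3-4 cols 4-7 -> outside (row miss)
  B: rows 6-7 cols 6-7 z=1 -> covers; best now B (z=1)
  C: rows 5-8 cols 5-7 z=2 -> covers; best now B (z=1)
Winner: B at z=1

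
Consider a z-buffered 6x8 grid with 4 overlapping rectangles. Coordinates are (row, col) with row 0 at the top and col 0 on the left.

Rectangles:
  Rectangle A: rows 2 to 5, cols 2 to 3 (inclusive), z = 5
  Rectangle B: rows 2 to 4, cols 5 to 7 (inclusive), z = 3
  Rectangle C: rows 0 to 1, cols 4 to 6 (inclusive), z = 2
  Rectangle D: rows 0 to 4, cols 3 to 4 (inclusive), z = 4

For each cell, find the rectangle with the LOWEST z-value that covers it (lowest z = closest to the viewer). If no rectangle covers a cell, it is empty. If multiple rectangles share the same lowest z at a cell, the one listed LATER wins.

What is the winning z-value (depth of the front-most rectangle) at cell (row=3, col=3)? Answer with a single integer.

Answer: 4

Derivation:
Check cell (3,3):
  A: rows 2-5 cols 2-3 z=5 -> covers; best now A (z=5)
  B: rows 2-4 cols 5-7 -> outside (col miss)
  C: rows 0-1 cols 4-6 -> outside (row miss)
  D: rows 0-4 cols 3-4 z=4 -> covers; best now D (z=4)
Winner: D at z=4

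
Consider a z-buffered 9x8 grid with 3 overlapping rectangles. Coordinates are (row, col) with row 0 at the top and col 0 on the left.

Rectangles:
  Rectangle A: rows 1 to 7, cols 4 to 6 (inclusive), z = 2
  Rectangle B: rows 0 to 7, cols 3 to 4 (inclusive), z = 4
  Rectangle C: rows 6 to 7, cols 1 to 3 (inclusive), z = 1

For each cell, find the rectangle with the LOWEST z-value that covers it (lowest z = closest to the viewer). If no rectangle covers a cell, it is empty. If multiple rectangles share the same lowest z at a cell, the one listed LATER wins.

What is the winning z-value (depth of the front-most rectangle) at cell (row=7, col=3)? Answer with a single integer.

Check cell (7,3):
  A: rows 1-7 cols 4-6 -> outside (col miss)
  B: rows 0-7 cols 3-4 z=4 -> covers; best now B (z=4)
  C: rows 6-7 cols 1-3 z=1 -> covers; best now C (z=1)
Winner: C at z=1

Answer: 1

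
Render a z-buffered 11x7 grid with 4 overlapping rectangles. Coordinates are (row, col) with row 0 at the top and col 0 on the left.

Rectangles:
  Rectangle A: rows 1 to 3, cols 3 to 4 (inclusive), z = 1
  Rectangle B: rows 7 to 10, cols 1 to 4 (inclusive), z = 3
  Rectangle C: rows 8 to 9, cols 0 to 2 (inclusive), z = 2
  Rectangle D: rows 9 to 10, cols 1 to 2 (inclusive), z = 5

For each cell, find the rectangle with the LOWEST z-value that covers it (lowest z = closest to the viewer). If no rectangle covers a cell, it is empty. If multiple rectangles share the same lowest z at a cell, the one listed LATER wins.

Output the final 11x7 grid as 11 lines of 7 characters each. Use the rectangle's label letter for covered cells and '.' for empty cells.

.......
...AA..
...AA..
...AA..
.......
.......
.......
.BBBB..
CCCBB..
CCCBB..
.BBBB..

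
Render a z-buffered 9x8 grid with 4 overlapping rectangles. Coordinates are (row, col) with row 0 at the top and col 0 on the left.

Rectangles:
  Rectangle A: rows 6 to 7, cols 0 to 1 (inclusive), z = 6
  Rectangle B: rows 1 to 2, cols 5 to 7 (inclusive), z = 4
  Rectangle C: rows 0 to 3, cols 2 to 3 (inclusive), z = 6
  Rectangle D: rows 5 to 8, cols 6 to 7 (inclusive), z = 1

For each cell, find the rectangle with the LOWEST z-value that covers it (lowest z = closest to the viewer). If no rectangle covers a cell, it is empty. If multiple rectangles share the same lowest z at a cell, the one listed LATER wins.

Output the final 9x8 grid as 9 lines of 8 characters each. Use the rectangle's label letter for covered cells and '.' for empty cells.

..CC....
..CC.BBB
..CC.BBB
..CC....
........
......DD
AA....DD
AA....DD
......DD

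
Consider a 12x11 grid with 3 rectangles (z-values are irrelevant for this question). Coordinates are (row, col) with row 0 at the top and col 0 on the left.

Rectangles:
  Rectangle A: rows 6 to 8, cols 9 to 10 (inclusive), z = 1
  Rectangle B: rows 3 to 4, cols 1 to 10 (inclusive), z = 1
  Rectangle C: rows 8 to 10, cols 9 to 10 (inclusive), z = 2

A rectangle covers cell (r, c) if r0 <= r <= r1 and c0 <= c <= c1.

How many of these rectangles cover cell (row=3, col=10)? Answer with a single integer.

Answer: 1

Derivation:
Check cell (3,10):
  A: rows 6-8 cols 9-10 -> outside (row miss)
  B: rows 3-4 cols 1-10 -> covers
  C: rows 8-10 cols 9-10 -> outside (row miss)
Count covering = 1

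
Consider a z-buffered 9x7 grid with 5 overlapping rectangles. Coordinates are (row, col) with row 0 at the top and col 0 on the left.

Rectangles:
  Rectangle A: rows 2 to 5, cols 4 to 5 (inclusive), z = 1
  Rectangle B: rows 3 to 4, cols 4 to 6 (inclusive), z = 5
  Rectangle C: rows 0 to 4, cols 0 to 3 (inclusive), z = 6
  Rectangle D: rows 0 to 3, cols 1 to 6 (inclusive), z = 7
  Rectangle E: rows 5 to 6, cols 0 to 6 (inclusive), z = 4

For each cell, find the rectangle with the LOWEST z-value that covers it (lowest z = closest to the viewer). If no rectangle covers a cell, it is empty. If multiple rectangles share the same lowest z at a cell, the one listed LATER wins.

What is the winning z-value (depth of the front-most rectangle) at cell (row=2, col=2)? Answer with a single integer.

Answer: 6

Derivation:
Check cell (2,2):
  A: rows 2-5 cols 4-5 -> outside (col miss)
  B: rows 3-4 cols 4-6 -> outside (row miss)
  C: rows 0-4 cols 0-3 z=6 -> covers; best now C (z=6)
  D: rows 0-3 cols 1-6 z=7 -> covers; best now C (z=6)
  E: rows 5-6 cols 0-6 -> outside (row miss)
Winner: C at z=6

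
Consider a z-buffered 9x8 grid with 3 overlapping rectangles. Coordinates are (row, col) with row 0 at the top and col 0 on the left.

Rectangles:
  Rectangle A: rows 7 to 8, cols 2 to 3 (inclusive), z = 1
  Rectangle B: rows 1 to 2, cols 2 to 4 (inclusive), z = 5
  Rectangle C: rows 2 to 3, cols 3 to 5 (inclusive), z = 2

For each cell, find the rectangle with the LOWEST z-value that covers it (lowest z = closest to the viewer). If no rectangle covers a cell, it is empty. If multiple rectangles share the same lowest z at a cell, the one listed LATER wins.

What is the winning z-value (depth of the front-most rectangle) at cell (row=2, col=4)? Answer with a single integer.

Check cell (2,4):
  A: rows 7-8 cols 2-3 -> outside (row miss)
  B: rows 1-2 cols 2-4 z=5 -> covers; best now B (z=5)
  C: rows 2-3 cols 3-5 z=2 -> covers; best now C (z=2)
Winner: C at z=2

Answer: 2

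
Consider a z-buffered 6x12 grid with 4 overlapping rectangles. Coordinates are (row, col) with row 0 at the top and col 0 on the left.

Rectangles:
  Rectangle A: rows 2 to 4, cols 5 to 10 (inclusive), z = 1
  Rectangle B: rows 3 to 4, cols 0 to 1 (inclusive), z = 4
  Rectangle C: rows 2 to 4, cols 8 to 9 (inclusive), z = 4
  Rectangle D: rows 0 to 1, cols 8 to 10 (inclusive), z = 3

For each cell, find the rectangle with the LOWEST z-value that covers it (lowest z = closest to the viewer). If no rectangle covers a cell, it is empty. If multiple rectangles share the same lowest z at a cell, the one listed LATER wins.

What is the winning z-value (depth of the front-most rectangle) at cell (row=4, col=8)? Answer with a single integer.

Check cell (4,8):
  A: rows 2-4 cols 5-10 z=1 -> covers; best now A (z=1)
  B: rows 3-4 cols 0-1 -> outside (col miss)
  C: rows 2-4 cols 8-9 z=4 -> covers; best now A (z=1)
  D: rows 0-1 cols 8-10 -> outside (row miss)
Winner: A at z=1

Answer: 1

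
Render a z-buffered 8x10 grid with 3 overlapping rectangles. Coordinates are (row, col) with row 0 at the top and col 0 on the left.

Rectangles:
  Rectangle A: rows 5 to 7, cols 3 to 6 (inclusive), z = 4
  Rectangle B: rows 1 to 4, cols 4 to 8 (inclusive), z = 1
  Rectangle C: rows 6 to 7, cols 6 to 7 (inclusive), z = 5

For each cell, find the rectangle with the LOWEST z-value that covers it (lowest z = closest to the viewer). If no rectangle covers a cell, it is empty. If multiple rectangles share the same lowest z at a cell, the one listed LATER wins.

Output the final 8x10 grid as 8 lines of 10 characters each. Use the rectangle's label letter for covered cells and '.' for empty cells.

..........
....BBBBB.
....BBBBB.
....BBBBB.
....BBBBB.
...AAAA...
...AAAAC..
...AAAAC..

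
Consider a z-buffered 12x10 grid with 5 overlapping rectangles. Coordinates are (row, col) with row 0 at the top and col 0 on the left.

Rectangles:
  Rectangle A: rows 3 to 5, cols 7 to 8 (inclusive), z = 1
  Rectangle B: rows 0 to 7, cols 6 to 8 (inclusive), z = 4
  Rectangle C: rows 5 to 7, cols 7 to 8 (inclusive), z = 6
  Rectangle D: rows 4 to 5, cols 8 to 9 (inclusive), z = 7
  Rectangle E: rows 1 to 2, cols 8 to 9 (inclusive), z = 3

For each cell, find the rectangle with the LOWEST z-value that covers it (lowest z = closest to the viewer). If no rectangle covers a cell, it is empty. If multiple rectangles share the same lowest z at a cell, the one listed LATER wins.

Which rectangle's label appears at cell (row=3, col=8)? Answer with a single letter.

Answer: A

Derivation:
Check cell (3,8):
  A: rows 3-5 cols 7-8 z=1 -> covers; best now A (z=1)
  B: rows 0-7 cols 6-8 z=4 -> covers; best now A (z=1)
  C: rows 5-7 cols 7-8 -> outside (row miss)
  D: rows 4-5 cols 8-9 -> outside (row miss)
  E: rows 1-2 cols 8-9 -> outside (row miss)
Winner: A at z=1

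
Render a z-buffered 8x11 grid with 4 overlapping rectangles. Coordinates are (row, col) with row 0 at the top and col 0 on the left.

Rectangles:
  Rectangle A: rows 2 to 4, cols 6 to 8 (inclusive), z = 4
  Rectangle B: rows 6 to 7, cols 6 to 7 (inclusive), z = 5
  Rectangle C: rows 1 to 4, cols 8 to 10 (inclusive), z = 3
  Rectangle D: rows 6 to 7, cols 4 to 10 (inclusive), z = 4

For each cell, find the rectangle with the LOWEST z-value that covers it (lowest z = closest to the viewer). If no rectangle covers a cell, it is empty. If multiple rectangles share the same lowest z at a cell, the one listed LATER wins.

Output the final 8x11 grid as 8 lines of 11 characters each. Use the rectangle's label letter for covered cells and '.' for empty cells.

...........
........CCC
......AACCC
......AACCC
......AACCC
...........
....DDDDDDD
....DDDDDDD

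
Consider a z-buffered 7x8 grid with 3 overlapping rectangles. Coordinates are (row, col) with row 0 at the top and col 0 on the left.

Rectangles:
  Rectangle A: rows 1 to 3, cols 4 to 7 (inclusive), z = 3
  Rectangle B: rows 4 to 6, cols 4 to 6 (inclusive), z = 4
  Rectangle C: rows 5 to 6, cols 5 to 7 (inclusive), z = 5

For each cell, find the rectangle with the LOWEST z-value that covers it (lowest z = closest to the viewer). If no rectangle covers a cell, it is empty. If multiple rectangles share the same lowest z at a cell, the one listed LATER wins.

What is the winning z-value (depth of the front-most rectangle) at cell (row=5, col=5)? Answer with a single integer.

Check cell (5,5):
  A: rows 1-3 cols 4-7 -> outside (row miss)
  B: rows 4-6 cols 4-6 z=4 -> covers; best now B (z=4)
  C: rows 5-6 cols 5-7 z=5 -> covers; best now B (z=4)
Winner: B at z=4

Answer: 4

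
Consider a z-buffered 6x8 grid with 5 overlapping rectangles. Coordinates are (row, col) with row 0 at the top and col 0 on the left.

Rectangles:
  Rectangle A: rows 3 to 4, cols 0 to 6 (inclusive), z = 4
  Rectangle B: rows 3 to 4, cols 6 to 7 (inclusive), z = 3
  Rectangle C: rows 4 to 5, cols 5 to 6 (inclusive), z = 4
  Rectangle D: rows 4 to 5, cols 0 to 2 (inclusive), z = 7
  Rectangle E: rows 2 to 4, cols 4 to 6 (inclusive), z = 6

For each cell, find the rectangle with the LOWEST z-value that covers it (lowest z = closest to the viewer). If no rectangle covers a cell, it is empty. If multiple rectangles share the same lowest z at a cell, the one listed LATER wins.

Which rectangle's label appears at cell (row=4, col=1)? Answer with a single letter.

Check cell (4,1):
  A: rows 3-4 cols 0-6 z=4 -> covers; best now A (z=4)
  B: rows 3-4 cols 6-7 -> outside (col miss)
  C: rows 4-5 cols 5-6 -> outside (col miss)
  D: rows 4-5 cols 0-2 z=7 -> covers; best now A (z=4)
  E: rows 2-4 cols 4-6 -> outside (col miss)
Winner: A at z=4

Answer: A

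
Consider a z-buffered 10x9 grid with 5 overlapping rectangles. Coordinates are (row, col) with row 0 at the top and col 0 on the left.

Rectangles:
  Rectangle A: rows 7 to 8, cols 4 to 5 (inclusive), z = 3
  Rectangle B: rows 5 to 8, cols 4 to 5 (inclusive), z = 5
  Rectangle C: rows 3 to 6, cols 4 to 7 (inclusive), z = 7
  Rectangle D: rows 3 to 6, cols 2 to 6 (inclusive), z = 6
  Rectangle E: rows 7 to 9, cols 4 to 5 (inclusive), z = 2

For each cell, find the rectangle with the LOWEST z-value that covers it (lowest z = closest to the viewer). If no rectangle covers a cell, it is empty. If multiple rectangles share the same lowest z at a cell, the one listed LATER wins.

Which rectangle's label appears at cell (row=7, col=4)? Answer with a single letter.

Answer: E

Derivation:
Check cell (7,4):
  A: rows 7-8 cols 4-5 z=3 -> covers; best now A (z=3)
  B: rows 5-8 cols 4-5 z=5 -> covers; best now A (z=3)
  C: rows 3-6 cols 4-7 -> outside (row miss)
  D: rows 3-6 cols 2-6 -> outside (row miss)
  E: rows 7-9 cols 4-5 z=2 -> covers; best now E (z=2)
Winner: E at z=2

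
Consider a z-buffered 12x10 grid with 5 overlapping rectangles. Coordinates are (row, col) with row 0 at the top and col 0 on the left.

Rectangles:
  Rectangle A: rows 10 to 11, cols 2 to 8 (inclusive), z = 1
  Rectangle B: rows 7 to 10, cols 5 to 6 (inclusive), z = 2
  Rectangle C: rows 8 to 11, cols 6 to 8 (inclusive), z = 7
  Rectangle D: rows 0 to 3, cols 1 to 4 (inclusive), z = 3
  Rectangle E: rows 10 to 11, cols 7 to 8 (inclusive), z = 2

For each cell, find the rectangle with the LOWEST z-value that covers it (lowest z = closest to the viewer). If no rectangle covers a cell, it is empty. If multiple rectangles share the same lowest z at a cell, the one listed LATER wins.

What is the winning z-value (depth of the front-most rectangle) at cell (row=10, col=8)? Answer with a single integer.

Answer: 1

Derivation:
Check cell (10,8):
  A: rows 10-11 cols 2-8 z=1 -> covers; best now A (z=1)
  B: rows 7-10 cols 5-6 -> outside (col miss)
  C: rows 8-11 cols 6-8 z=7 -> covers; best now A (z=1)
  D: rows 0-3 cols 1-4 -> outside (row miss)
  E: rows 10-11 cols 7-8 z=2 -> covers; best now A (z=1)
Winner: A at z=1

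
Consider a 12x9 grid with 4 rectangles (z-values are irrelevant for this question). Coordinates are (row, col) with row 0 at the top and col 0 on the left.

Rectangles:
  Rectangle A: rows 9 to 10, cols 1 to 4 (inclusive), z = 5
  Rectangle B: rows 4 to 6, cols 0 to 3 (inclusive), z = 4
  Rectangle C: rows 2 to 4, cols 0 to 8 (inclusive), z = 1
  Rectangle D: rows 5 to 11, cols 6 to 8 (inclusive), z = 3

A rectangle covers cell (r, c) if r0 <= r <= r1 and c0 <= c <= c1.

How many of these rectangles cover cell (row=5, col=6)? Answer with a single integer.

Check cell (5,6):
  A: rows 9-10 cols 1-4 -> outside (row miss)
  B: rows 4-6 cols 0-3 -> outside (col miss)
  C: rows 2-4 cols 0-8 -> outside (row miss)
  D: rows 5-11 cols 6-8 -> covers
Count covering = 1

Answer: 1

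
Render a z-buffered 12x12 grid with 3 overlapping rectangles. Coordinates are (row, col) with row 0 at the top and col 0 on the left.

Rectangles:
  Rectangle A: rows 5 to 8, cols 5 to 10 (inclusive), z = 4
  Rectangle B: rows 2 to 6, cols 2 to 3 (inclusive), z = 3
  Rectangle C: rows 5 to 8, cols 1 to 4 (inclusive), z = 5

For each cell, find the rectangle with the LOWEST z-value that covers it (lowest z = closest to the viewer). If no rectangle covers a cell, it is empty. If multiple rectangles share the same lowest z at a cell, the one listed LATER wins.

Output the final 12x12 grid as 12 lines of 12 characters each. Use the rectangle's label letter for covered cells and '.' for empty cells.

............
............
..BB........
..BB........
..BB........
.CBBCAAAAAA.
.CBBCAAAAAA.
.CCCCAAAAAA.
.CCCCAAAAAA.
............
............
............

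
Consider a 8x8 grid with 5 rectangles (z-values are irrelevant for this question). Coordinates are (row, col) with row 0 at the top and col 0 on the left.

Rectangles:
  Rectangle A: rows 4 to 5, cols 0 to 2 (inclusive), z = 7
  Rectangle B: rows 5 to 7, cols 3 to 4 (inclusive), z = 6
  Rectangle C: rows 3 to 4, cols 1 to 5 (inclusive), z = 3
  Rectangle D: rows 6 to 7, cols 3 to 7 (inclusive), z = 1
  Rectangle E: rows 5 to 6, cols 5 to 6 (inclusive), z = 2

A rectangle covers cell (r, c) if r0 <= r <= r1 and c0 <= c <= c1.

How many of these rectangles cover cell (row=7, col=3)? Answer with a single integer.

Answer: 2

Derivation:
Check cell (7,3):
  A: rows 4-5 cols 0-2 -> outside (row miss)
  B: rows 5-7 cols 3-4 -> covers
  C: rows 3-4 cols 1-5 -> outside (row miss)
  D: rows 6-7 cols 3-7 -> covers
  E: rows 5-6 cols 5-6 -> outside (row miss)
Count covering = 2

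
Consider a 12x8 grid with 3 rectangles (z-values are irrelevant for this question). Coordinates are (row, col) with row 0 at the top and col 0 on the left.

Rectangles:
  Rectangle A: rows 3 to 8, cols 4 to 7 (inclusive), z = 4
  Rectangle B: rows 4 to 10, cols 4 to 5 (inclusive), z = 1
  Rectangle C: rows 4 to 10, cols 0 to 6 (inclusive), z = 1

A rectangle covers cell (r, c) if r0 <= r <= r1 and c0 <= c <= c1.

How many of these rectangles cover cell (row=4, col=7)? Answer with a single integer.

Check cell (4,7):
  A: rows 3-8 cols 4-7 -> covers
  B: rows 4-10 cols 4-5 -> outside (col miss)
  C: rows 4-10 cols 0-6 -> outside (col miss)
Count covering = 1

Answer: 1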